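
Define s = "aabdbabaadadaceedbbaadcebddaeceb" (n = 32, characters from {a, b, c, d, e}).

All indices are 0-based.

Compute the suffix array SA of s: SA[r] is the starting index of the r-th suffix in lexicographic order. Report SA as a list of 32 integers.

sorted suffixes:
  #0 SA[0]=0  'aabdbabaadadaceedbbaadcebddaeceb'
  #1 SA[1]=7  'aadadaceedbbaadcebddaeceb'
  #2 SA[2]=19  'aadcebddaeceb'
  #3 SA[3]=5  'abaadadaceedbbaadcebddaeceb'
  #4 SA[4]=1  'abdbabaadadaceedbbaadcebddaeceb'
  #5 SA[5]=12  'aceedbbaadcebddaeceb'
  #6 SA[6]=10  'adaceedbbaadcebddaeceb'
  #7 SA[7]=8  'adadaceedbbaadcebddaeceb'
  #8 SA[8]=20  'adcebddaeceb'
  #9 SA[9]=27  'aeceb'
  #10 SA[10]=31  'b'
  #11 SA[11]=6  'baadadaceedbbaadcebddaeceb'
  #12 SA[12]=18  'baadcebddaeceb'
  #13 SA[13]=4  'babaadadaceedbbaadcebddaeceb'
  #14 SA[14]=17  'bbaadcebddaeceb'
  #15 SA[15]=2  'bdbabaadadaceedbbaadcebddaeceb'
  #16 SA[16]=24  'bddaeceb'
  #17 SA[17]=29  'ceb'
  #18 SA[18]=22  'cebddaeceb'
  #19 SA[19]=13  'ceedbbaadcebddaeceb'
  #20 SA[20]=11  'daceedbbaadcebddaeceb'
  #21 SA[21]=9  'dadaceedbbaadcebddaeceb'
  #22 SA[22]=26  'daeceb'
  #23 SA[23]=3  'dbabaadadaceedbbaadcebddaeceb'
  #24 SA[24]=16  'dbbaadcebddaeceb'
  #25 SA[25]=21  'dcebddaeceb'
  #26 SA[26]=25  'ddaeceb'
  #27 SA[27]=30  'eb'
  #28 SA[28]=23  'ebddaeceb'
  #29 SA[29]=28  'eceb'
  #30 SA[30]=15  'edbbaadcebddaeceb'
  #31 SA[31]=14  'eedbbaadcebddaeceb'

[0, 7, 19, 5, 1, 12, 10, 8, 20, 27, 31, 6, 18, 4, 17, 2, 24, 29, 22, 13, 11, 9, 26, 3, 16, 21, 25, 30, 23, 28, 15, 14]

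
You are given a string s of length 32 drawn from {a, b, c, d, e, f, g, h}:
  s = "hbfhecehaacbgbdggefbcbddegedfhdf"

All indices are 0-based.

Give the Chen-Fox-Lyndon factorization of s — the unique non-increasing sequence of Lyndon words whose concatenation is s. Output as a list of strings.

["h", "bfheceh", "aacbgbdggefbcbddegedfhdf"]

emit factor 1: 'h' (i=0, period=1)
emit factor 2: 'bfheceh' (i=1, period=7)
emit factor 3: 'aacbgbdggefbcbddegedfhdf' (i=8, period=24)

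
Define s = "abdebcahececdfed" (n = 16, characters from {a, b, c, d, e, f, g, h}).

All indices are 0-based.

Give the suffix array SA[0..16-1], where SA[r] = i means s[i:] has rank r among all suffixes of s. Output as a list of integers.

sorted suffixes:
  #0 SA[0]=0  'abdebcahececdfed'
  #1 SA[1]=6  'ahececdfed'
  #2 SA[2]=4  'bcahececdfed'
  #3 SA[3]=1  'bdebcahececdfed'
  #4 SA[4]=5  'cahececdfed'
  #5 SA[5]=11  'cdfed'
  #6 SA[6]=9  'cecdfed'
  #7 SA[7]=15  'd'
  #8 SA[8]=2  'debcahececdfed'
  #9 SA[9]=12  'dfed'
  #10 SA[10]=3  'ebcahececdfed'
  #11 SA[11]=10  'ecdfed'
  #12 SA[12]=8  'ececdfed'
  #13 SA[13]=14  'ed'
  #14 SA[14]=13  'fed'
  #15 SA[15]=7  'hececdfed'

[0, 6, 4, 1, 5, 11, 9, 15, 2, 12, 3, 10, 8, 14, 13, 7]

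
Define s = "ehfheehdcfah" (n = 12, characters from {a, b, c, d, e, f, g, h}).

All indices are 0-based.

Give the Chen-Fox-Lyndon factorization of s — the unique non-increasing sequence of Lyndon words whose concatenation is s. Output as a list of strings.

emit factor 1: 'ehfh' (i=0, period=4)
emit factor 2: 'eeh' (i=4, period=3)
emit factor 3: 'd' (i=7, period=1)
emit factor 4: 'cf' (i=8, period=2)
emit factor 5: 'ah' (i=10, period=2)

["ehfh", "eeh", "d", "cf", "ah"]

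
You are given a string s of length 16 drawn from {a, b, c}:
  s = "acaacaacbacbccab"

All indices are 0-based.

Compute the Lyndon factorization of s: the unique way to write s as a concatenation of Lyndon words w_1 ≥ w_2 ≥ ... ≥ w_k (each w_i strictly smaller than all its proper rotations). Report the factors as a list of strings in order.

["ac", "aacaacbacbccab"]

emit factor 1: 'ac' (i=0, period=2)
emit factor 2: 'aacaacbacbccab' (i=2, period=14)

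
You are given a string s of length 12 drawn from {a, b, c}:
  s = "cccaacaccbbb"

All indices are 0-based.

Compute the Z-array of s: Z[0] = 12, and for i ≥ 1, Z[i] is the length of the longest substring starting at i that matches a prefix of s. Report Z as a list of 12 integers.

Z[0]=12
i=1: fresh scan; Z[1]=2 scan→box=[1,3)
i=2: min(r-i=1, Z[1]=2)=1; Z[2]=1
i=3: fresh scan; Z[3]=0
i=4: fresh scan; Z[4]=0
i=5: fresh scan; Z[5]=1 scan→box=[5,6)
i=6: fresh scan; Z[6]=0
i=7: fresh scan; Z[7]=2 scan→box=[7,9)
i=8: min(r-i=1, Z[1]=2)=1; Z[8]=1
i=9: fresh scan; Z[9]=0
i=10: fresh scan; Z[10]=0
i=11: fresh scan; Z[11]=0

[12, 2, 1, 0, 0, 1, 0, 2, 1, 0, 0, 0]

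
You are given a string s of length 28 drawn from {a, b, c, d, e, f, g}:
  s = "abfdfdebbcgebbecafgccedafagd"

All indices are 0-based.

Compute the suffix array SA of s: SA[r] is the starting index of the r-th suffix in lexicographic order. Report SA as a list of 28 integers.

[0, 23, 16, 25, 7, 12, 8, 13, 1, 15, 19, 20, 9, 27, 22, 5, 3, 6, 11, 14, 21, 24, 4, 2, 17, 18, 26, 10]

rank | idx | suffix
   0 |   0 | abfdfdebbcgebbecafgccedafagd
   1 |  23 | afagd
   2 |  16 | afgccedafagd
   3 |  25 | agd
   4 |   7 | bbcgebbecafgccedafagd
   5 |  12 | bbecafgccedafagd
   6 |   8 | bcgebbecafgccedafagd
   7 |  13 | becafgccedafagd
   8 |   1 | bfdfdebbcgebbecafgccedafagd
   9 |  15 | cafgccedafagd
  10 |  19 | ccedafagd
  11 |  20 | cedafagd
  12 |   9 | cgebbecafgccedafagd
  13 |  27 | d
  14 |  22 | dafagd
  15 |   5 | debbcgebbecafgccedafagd
  16 |   3 | dfdebbcgebbecafgccedafagd
  17 |   6 | ebbcgebbecafgccedafagd
  18 |  11 | ebbecafgccedafagd
  19 |  14 | ecafgccedafagd
  20 |  21 | edafagd
  21 |  24 | fagd
  22 |   4 | fdebbcgebbecafgccedafagd
  23 |   2 | fdfdebbcgebbecafgccedafagd
  24 |  17 | fgccedafagd
  25 |  18 | gccedafagd
  26 |  26 | gd
  27 |  10 | gebbecafgccedafagd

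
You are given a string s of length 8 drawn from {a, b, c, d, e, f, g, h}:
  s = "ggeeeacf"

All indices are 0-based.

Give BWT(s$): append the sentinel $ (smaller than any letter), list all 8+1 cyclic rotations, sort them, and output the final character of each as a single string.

rank  rotation   last
    0  $ggeeeacf  f
    1  acf$ggeee  e
    2  cf$ggeeea  a
    3  eacf$ggee  e
    4  eeacf$gge  e
    5  eeeacf$gg  g
    6  f$ggeeeac  c
    7  geeeacf$g  g
    8  ggeeeacf$  $

feaeegcg$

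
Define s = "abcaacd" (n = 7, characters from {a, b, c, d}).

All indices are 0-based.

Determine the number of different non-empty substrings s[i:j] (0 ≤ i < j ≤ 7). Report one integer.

25

rank→(start, suffix):
  0 → (3, 'aacd')
  1 → (0, 'abcaacd')
  2 → (4, 'acd')
  3 → (1, 'bcaacd')
  4 → (2, 'caacd')
  5 → (5, 'cd')
  6 → (6, 'd')

SA = [3, 0, 4, 1, 2, 5, 6]
i: (SA[i-1],SA[i]) lcp shared
  1: (3,0) 1 'a'
  2: (0,4) 1 'a'
  3: (4,1) 0 ''
  4: (1,2) 0 ''
  5: (2,5) 1 'c'
  6: (5,6) 0 ''

n(n+1)/2 = 7·8/2 = 28
Σ LCP = 0 + 1 + 1 + 0 + 0 + 1 + 0 = 3
distinct = 28 − 3 = 25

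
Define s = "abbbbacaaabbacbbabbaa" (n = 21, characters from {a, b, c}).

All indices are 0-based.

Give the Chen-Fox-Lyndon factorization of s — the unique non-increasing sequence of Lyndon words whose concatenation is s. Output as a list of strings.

["abbbbac", "aaabbacbbabb", "a", "a"]

emit factor 1: 'abbbbac' (i=0, period=7)
emit factor 2: 'aaabbacbbabb' (i=7, period=12)
emit factor 3: 'a' (i=19, period=1)
emit factor 4: 'a' (i=20, period=1)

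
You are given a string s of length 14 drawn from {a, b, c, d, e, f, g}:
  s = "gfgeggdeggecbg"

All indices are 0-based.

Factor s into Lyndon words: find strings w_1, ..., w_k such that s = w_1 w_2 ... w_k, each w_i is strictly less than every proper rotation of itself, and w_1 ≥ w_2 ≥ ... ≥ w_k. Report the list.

emit factor 1: 'g' (i=0, period=1)
emit factor 2: 'fg' (i=1, period=2)
emit factor 3: 'egg' (i=3, period=3)
emit factor 4: 'degge' (i=6, period=5)
emit factor 5: 'c' (i=11, period=1)
emit factor 6: 'bg' (i=12, period=2)

["g", "fg", "egg", "degge", "c", "bg"]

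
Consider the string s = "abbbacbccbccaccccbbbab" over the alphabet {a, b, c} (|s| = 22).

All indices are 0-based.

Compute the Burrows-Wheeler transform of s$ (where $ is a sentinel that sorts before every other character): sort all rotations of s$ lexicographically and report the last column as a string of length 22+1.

rank  rotation                 last
    0  $abbbacbccbccaccccbbbab  b
    1  ab$abbbacbccbccaccccbbb  b
    2  abbbacbccbccaccccbbbab$  $
    3  acbccbccaccccbbbab$abbb  b
    4  accccbbbab$abbbacbccbcc  c
    5  b$abbbacbccbccaccccbbba  a
    6  bab$abbbacbccbccaccccbb  b
    7  bacbccbccaccccbbbab$abb  b
    8  bbab$abbbacbccbccaccccb  b
    9  bbacbccbccaccccbbbab$ab  b
   10  bbbab$abbbacbccbccacccc  c
   11  bbbacbccbccaccccbbbab$a  a
   12  bccaccccbbbab$abbbacbcc  c
   13  bccbccaccccbbbab$abbbac  c
   14  caccccbbbab$abbbacbccbc  c
   15  cbbbab$abbbacbccbccaccc  c
   16  cbccaccccbbbab$abbbacbc  c
   17  cbccbccaccccbbbab$abbba  a
   18  ccaccccbbbab$abbbacbccb  b
   19  ccbbbab$abbbacbccbccacc  c
   20  ccbccaccccbbbab$abbbacb  b
   21  cccbbbab$abbbacbccbccac  c
   22  ccccbbbab$abbbacbccbcca  a

bb$bcabbbbcacccccabcbca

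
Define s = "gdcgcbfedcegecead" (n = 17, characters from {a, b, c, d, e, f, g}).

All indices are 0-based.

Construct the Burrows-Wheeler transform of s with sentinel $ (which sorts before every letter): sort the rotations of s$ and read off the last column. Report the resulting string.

decgeddaegcgfcbc$e

rank  rotation            last
    0  $gdcgcbfedcegecead  d
    1  ad$gdcgcbfedcegece  e
    2  bfedcegecead$gdcgc  c
    3  cbfedcegecead$gdcg  g
    4  cead$gdcgcbfedcege  e
    5  cegecead$gdcgcbfed  d
    6  cgcbfedcegecead$gd  d
    7  d$gdcgcbfedcegecea  a
    8  dcegecead$gdcgcbfe  e
    9  dcgcbfedcegecead$g  g
   10  ead$gdcgcbfedcegec  c
   11  ecead$gdcgcbfedceg  g
   12  edcegecead$gdcgcbf  f
   13  egecead$gdcgcbfedc  c
   14  fedcegecead$gdcgcb  b
   15  gcbfedcegecead$gdc  c
   16  gdcgcbfedcegecead$  $
   17  gecead$gdcgcbfedce  e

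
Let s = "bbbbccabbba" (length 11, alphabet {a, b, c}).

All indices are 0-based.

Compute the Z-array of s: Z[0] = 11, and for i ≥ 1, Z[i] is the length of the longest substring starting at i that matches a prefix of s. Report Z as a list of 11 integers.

Z[0]=11
i=1: i≥r, start 0; Z[1]=3 grow→box=[1,4)
i=2: min(r-i=2, Z[1]=3)=2; Z[2]=2
i=3: min(r-i=1, Z[2]=2)=1; Z[3]=1
i=4: i≥r, start 0; Z[4]=0
i=5: i≥r, start 0; Z[5]=0
i=6: i≥r, start 0; Z[6]=0
i=7: i≥r, start 0; Z[7]=3 grow→box=[7,10)
i=8: min(r-i=2, Z[1]=3)=2; Z[8]=2
i=9: min(r-i=1, Z[2]=2)=1; Z[9]=1
i=10: i≥r, start 0; Z[10]=0

[11, 3, 2, 1, 0, 0, 0, 3, 2, 1, 0]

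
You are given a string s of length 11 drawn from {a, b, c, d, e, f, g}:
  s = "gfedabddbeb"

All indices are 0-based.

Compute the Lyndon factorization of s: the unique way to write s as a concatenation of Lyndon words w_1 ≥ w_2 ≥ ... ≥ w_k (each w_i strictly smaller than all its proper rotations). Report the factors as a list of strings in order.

["g", "f", "e", "d", "abddbeb"]

emit factor 1: 'g' (i=0, period=1)
emit factor 2: 'f' (i=1, period=1)
emit factor 3: 'e' (i=2, period=1)
emit factor 4: 'd' (i=3, period=1)
emit factor 5: 'abddbeb' (i=4, period=7)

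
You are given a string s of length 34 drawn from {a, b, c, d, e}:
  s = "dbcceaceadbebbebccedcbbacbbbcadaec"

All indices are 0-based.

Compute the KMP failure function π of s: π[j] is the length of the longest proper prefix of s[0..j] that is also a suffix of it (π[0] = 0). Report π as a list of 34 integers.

π[0] = 0
j=1 s[j]='b': π[1]=0 (border '')
j=2 s[j]='c': π[2]=0 (border '')
j=3 s[j]='c': π[3]=0 (border '')
j=4 s[j]='e': π[4]=0 (border '')
j=5 s[j]='a': π[5]=0 (border '')
j=6 s[j]='c': π[6]=0 (border '')
j=7 s[j]='e': π[7]=0 (border '')
j=8 s[j]='a': π[8]=0 (border '')
j=9 s[j]='d': π[9]=1 (border 'd')
j=10 s[j]='b': π[10]=2 (border 'db')
j=11 s[j]='e': k: 2→0; π[11]=0 (border '')
j=12 s[j]='b': π[12]=0 (border '')
j=13 s[j]='b': π[13]=0 (border '')
j=14 s[j]='e': π[14]=0 (border '')
j=15 s[j]='b': π[15]=0 (border '')
j=16 s[j]='c': π[16]=0 (border '')
j=17 s[j]='c': π[17]=0 (border '')
j=18 s[j]='e': π[18]=0 (border '')
j=19 s[j]='d': π[19]=1 (border 'd')
j=20 s[j]='c': k: 1→0; π[20]=0 (border '')
j=21 s[j]='b': π[21]=0 (border '')
j=22 s[j]='b': π[22]=0 (border '')
j=23 s[j]='a': π[23]=0 (border '')
j=24 s[j]='c': π[24]=0 (border '')
j=25 s[j]='b': π[25]=0 (border '')
j=26 s[j]='b': π[26]=0 (border '')
j=27 s[j]='b': π[27]=0 (border '')
j=28 s[j]='c': π[28]=0 (border '')
j=29 s[j]='a': π[29]=0 (border '')
j=30 s[j]='d': π[30]=1 (border 'd')
j=31 s[j]='a': k: 1→0; π[31]=0 (border '')
j=32 s[j]='e': π[32]=0 (border '')
j=33 s[j]='c': π[33]=0 (border '')

[0, 0, 0, 0, 0, 0, 0, 0, 0, 1, 2, 0, 0, 0, 0, 0, 0, 0, 0, 1, 0, 0, 0, 0, 0, 0, 0, 0, 0, 0, 1, 0, 0, 0]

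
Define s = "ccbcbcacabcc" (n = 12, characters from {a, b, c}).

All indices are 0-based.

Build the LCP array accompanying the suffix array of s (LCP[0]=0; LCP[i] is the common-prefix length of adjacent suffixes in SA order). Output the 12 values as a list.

rank→(start, suffix):
  0 → (8, 'abcc')
  1 → (6, 'acabcc')
  2 → (4, 'bcacabcc')
  3 → (2, 'bcbcacabcc')
  4 → (9, 'bcc')
  5 → (11, 'c')
  6 → (7, 'cabcc')
  7 → (5, 'cacabcc')
  8 → (3, 'cbcacabcc')
  9 → (1, 'cbcbcacabcc')
  10 → (10, 'cc')
  11 → (0, 'ccbcbcacabcc')

SA = [8, 6, 4, 2, 9, 11, 7, 5, 3, 1, 10, 0]
[i] adj suffixes → lcp
  [1] 8/6 → 1 ('a')
  [2] 6/4 → 0 ('')
  [3] 4/2 → 2 ('bc')
  [4] 2/9 → 2 ('bc')
  [5] 9/11 → 0 ('')
  [6] 11/7 → 1 ('c')
  [7] 7/5 → 2 ('ca')
  [8] 5/3 → 1 ('c')
  [9] 3/1 → 3 ('cbc')
  [10] 1/10 → 1 ('c')
  [11] 10/0 → 2 ('cc')

[0, 1, 0, 2, 2, 0, 1, 2, 1, 3, 1, 2]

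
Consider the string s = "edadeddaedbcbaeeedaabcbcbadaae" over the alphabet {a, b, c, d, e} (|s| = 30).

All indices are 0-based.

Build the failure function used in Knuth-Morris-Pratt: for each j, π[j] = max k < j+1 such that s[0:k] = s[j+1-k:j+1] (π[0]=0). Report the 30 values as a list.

π[0] = 0
j=1 s[j]='d': π[1]=0 (border '')
j=2 s[j]='a': π[2]=0 (border '')
j=3 s[j]='d': π[3]=0 (border '')
j=4 s[j]='e': π[4]=1 (border 'e')
j=5 s[j]='d': π[5]=2 (border 'ed')
j=6 s[j]='d': k: 2→0; π[6]=0 (border '')
j=7 s[j]='a': π[7]=0 (border '')
j=8 s[j]='e': π[8]=1 (border 'e')
j=9 s[j]='d': π[9]=2 (border 'ed')
j=10 s[j]='b': k: 2→0; π[10]=0 (border '')
j=11 s[j]='c': π[11]=0 (border '')
j=12 s[j]='b': π[12]=0 (border '')
j=13 s[j]='a': π[13]=0 (border '')
j=14 s[j]='e': π[14]=1 (border 'e')
j=15 s[j]='e': k: 1→0; π[15]=1 (border 'e')
j=16 s[j]='e': k: 1→0; π[16]=1 (border 'e')
j=17 s[j]='d': π[17]=2 (border 'ed')
j=18 s[j]='a': π[18]=3 (border 'eda')
j=19 s[j]='a': k: 3→0; π[19]=0 (border '')
j=20 s[j]='b': π[20]=0 (border '')
j=21 s[j]='c': π[21]=0 (border '')
j=22 s[j]='b': π[22]=0 (border '')
j=23 s[j]='c': π[23]=0 (border '')
j=24 s[j]='b': π[24]=0 (border '')
j=25 s[j]='a': π[25]=0 (border '')
j=26 s[j]='d': π[26]=0 (border '')
j=27 s[j]='a': π[27]=0 (border '')
j=28 s[j]='a': π[28]=0 (border '')
j=29 s[j]='e': π[29]=1 (border 'e')

[0, 0, 0, 0, 1, 2, 0, 0, 1, 2, 0, 0, 0, 0, 1, 1, 1, 2, 3, 0, 0, 0, 0, 0, 0, 0, 0, 0, 0, 1]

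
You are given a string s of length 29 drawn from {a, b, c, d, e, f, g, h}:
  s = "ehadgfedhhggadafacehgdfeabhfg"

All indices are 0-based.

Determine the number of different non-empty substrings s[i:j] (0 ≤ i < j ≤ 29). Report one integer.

rank→(start, suffix):
  0 → (24, 'abhfg')
  1 → (16, 'acehgdfeabhfg')
  2 → (12, 'adafacehgdfeabhfg')
  3 → (2, 'adgfedhhggadafacehgdfeabhfg')
  4 → (14, 'afacehgdfeabhfg')
  5 → (25, 'bhfg')
  6 → (17, 'cehgdfeabhfg')
  7 → (13, 'dafacehgdfeabhfg')
  8 → (21, 'dfeabhfg')
  9 → (3, 'dgfedhhggadafacehgdfeabhfg')
  10 → (7, 'dhhggadafacehgdfeabhfg')
  11 → (23, 'eabhfg')
  12 → (6, 'edhhggadafacehgdfeabhfg')
  13 → (0, 'ehadgfedhhggadafacehgdfeabhfg')
  14 → (18, 'ehgdfeabhfg')
  15 → (15, 'facehgdfeabhfg')
  16 → (22, 'feabhfg')
  17 → (5, 'fedhhggadafacehgdfeabhfg')
  18 → (27, 'fg')
  19 → (28, 'g')
  20 → (11, 'gadafacehgdfeabhfg')
  21 → (20, 'gdfeabhfg')
  22 → (4, 'gfedhhggadafacehgdfeabhfg')
  23 → (10, 'ggadafacehgdfeabhfg')
  24 → (1, 'hadgfedhhggadafacehgdfeabhfg')
  25 → (26, 'hfg')
  26 → (19, 'hgdfeabhfg')
  27 → (9, 'hggadafacehgdfeabhfg')
  28 → (8, 'hhggadafacehgdfeabhfg')

SA = [24, 16, 12, 2, 14, 25, 17, 13, 21, 3, 7, 23, 6, 0, 18, 15, 22, 5, 27, 28, 11, 20, 4, 10, 1, 26, 19, 9, 8]
rank  pair      lcp
   1  s[24:],s[16:]  1  'a'
   2  s[16:],s[12:]  1  'a'
   3  s[12:],s[2:]  2  'ad'
   4  s[2:],s[14:]  1  'a'
   5  s[14:],s[25:]  0  ''
   6  s[25:],s[17:]  0  ''
   7  s[17:],s[13:]  0  ''
   8  s[13:],s[21:]  1  'd'
   9  s[21:],s[3:]  1  'd'
  10  s[3:],s[7:]  1  'd'
  11  s[7:],s[23:]  0  ''
  12  s[23:],s[6:]  1  'e'
  13  s[6:],s[0:]  1  'e'
  14  s[0:],s[18:]  2  'eh'
  15  s[18:],s[15:]  0  ''
  16  s[15:],s[22:]  1  'f'
  17  s[22:],s[5:]  2  'fe'
  18  s[5:],s[27:]  1  'f'
  19  s[27:],s[28:]  0  ''
  20  s[28:],s[11:]  1  'g'
  21  s[11:],s[20:]  1  'g'
  22  s[20:],s[4:]  1  'g'
  23  s[4:],s[10:]  1  'g'
  24  s[10:],s[1:]  0  ''
  25  s[1:],s[26:]  1  'h'
  26  s[26:],s[19:]  1  'h'
  27  s[19:],s[9:]  2  'hg'
  28  s[9:],s[8:]  1  'h'

n(n+1)/2 = 29·30/2 = 435
Σ LCP = 0 + 1 + 1 + 2 + 1 + 0 + 0 + 0 + 1 + 1 + 1 + 0 + 1 + 1 + 2 + 0 + 1 + 2 + 1 + 0 + 1 + 1 + 1 + 1 + 0 + 1 + 1 + 2 + 1 = 25
distinct = 435 − 25 = 410

410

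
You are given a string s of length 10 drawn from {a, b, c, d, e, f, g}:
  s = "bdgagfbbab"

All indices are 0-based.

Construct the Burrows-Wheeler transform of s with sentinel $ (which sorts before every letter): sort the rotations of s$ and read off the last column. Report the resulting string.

bbgabf$bgda

rank  rotation     last
    0  $bdgagfbbab  b
    1  ab$bdgagfbb  b
    2  agfbbab$bdg  g
    3  b$bdgagfbba  a
    4  bab$bdgagfb  b
    5  bbab$bdgagf  f
    6  bdgagfbbab$  $
    7  dgagfbbab$b  b
    8  fbbab$bdgag  g
    9  gagfbbab$bd  d
   10  gfbbab$bdga  a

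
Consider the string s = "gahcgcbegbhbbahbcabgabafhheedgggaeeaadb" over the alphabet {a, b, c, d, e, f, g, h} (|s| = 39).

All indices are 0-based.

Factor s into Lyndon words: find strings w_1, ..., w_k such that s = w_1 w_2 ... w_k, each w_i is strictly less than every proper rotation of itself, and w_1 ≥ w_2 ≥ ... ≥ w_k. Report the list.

["g", "ahcgcbegbhbb", "ahbc", "abg", "abafhheedgggaee", "aadb"]

emit factor 1: 'g' (i=0, period=1)
emit factor 2: 'ahcgcbegbhbb' (i=1, period=12)
emit factor 3: 'ahbc' (i=13, period=4)
emit factor 4: 'abg' (i=17, period=3)
emit factor 5: 'abafhheedgggaee' (i=20, period=15)
emit factor 6: 'aadb' (i=35, period=4)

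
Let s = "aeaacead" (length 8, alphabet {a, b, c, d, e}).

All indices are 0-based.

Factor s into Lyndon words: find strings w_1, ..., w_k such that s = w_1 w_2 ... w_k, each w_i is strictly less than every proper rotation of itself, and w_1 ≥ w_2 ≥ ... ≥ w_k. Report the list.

emit factor 1: 'ae' (i=0, period=2)
emit factor 2: 'aacead' (i=2, period=6)

["ae", "aacead"]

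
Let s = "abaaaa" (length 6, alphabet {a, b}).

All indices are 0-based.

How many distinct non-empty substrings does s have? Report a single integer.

sorted suffixes:
  #0 SA[0]=5  'a'
  #1 SA[1]=4  'aa'
  #2 SA[2]=3  'aaa'
  #3 SA[3]=2  'aaaa'
  #4 SA[4]=0  'abaaaa'
  #5 SA[5]=1  'baaaa'

SA = [5, 4, 3, 2, 0, 1]
i: (SA[i-1],SA[i]) lcp shared
  1: (5,4) 1 'a'
  2: (4,3) 2 'aa'
  3: (3,2) 3 'aaa'
  4: (2,0) 1 'a'
  5: (0,1) 0 ''

n(n+1)/2 = 6·7/2 = 21
Σ LCP = 0 + 1 + 2 + 3 + 1 + 0 = 7
distinct = 21 − 7 = 14

14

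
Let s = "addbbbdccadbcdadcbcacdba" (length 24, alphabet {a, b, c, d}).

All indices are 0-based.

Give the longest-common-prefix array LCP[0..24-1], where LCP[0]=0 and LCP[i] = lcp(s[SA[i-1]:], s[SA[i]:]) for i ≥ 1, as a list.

[0, 1, 1, 2, 2, 0, 1, 2, 1, 2, 1, 0, 2, 1, 1, 1, 2, 0, 1, 2, 2, 1, 2, 1]

sorted suffixes:
  #0 SA[0]=23  'a'
  #1 SA[1]=19  'acdba'
  #2 SA[2]=9  'adbcdadcbcacdba'
  #3 SA[3]=14  'adcbcacdba'
  #4 SA[4]=0  'addbbbdccadbcdadcbcacdba'
  #5 SA[5]=22  'ba'
  #6 SA[6]=3  'bbbdccadbcdadcbcacdba'
  #7 SA[7]=4  'bbdccadbcdadcbcacdba'
  #8 SA[8]=17  'bcacdba'
  #9 SA[9]=11  'bcdadcbcacdba'
  #10 SA[10]=5  'bdccadbcdadcbcacdba'
  #11 SA[11]=18  'cacdba'
  #12 SA[12]=8  'cadbcdadcbcacdba'
  #13 SA[13]=16  'cbcacdba'
  #14 SA[14]=7  'ccadbcdadcbcacdba'
  #15 SA[15]=12  'cdadcbcacdba'
  #16 SA[16]=20  'cdba'
  #17 SA[17]=13  'dadcbcacdba'
  #18 SA[18]=21  'dba'
  #19 SA[19]=2  'dbbbdccadbcdadcbcacdba'
  #20 SA[20]=10  'dbcdadcbcacdba'
  #21 SA[21]=15  'dcbcacdba'
  #22 SA[22]=6  'dccadbcdadcbcacdba'
  #23 SA[23]=1  'ddbbbdccadbcdadcbcacdba'

SA = [23, 19, 9, 14, 0, 22, 3, 4, 17, 11, 5, 18, 8, 16, 7, 12, 20, 13, 21, 2, 10, 15, 6, 1]
[i] adj suffixes → lcp
  [1] 23/19 → 1 ('a')
  [2] 19/9 → 1 ('a')
  [3] 9/14 → 2 ('ad')
  [4] 14/0 → 2 ('ad')
  [5] 0/22 → 0 ('')
  [6] 22/3 → 1 ('b')
  [7] 3/4 → 2 ('bb')
  [8] 4/17 → 1 ('b')
  [9] 17/11 → 2 ('bc')
  [10] 11/5 → 1 ('b')
  [11] 5/18 → 0 ('')
  [12] 18/8 → 2 ('ca')
  [13] 8/16 → 1 ('c')
  [14] 16/7 → 1 ('c')
  [15] 7/12 → 1 ('c')
  [16] 12/20 → 2 ('cd')
  [17] 20/13 → 0 ('')
  [18] 13/21 → 1 ('d')
  [19] 21/2 → 2 ('db')
  [20] 2/10 → 2 ('db')
  [21] 10/15 → 1 ('d')
  [22] 15/6 → 2 ('dc')
  [23] 6/1 → 1 ('d')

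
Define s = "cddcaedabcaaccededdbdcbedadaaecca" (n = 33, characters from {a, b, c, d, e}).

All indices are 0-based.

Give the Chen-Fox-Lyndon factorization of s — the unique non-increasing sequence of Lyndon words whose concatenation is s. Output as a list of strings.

emit factor 1: 'cdd' (i=0, period=3)
emit factor 2: 'c' (i=3, period=1)
emit factor 3: 'aed' (i=4, period=3)
emit factor 4: 'abc' (i=7, period=3)
emit factor 5: 'aaccededdbdcbedadaaecc' (i=10, period=22)
emit factor 6: 'a' (i=32, period=1)

["cdd", "c", "aed", "abc", "aaccededdbdcbedadaaecc", "a"]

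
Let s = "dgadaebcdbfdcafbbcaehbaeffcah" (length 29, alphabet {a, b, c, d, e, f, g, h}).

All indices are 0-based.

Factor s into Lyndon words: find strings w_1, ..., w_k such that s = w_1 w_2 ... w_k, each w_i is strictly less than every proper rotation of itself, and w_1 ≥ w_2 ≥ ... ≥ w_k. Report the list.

emit factor 1: 'dg' (i=0, period=2)
emit factor 2: 'adaebcdbfdcafbbcaehbaeffcah' (i=2, period=27)

["dg", "adaebcdbfdcafbbcaehbaeffcah"]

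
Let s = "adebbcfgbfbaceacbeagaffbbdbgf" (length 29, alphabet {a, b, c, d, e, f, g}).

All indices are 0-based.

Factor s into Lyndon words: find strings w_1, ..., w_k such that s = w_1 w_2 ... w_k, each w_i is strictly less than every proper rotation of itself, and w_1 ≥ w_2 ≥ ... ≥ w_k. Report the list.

["adebbcfgbfb", "ace", "acbeagaffbbdbgf"]

emit factor 1: 'adebbcfgbfb' (i=0, period=11)
emit factor 2: 'ace' (i=11, period=3)
emit factor 3: 'acbeagaffbbdbgf' (i=14, period=15)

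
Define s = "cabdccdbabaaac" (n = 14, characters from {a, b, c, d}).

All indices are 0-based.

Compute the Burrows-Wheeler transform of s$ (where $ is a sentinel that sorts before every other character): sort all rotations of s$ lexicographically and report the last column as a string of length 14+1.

rank  rotation         last
    0  $cabdccdbabaaac  c
    1  aaac$cabdccdbab  b
    2  aac$cabdccdbaba  a
    3  abaaac$cabdccdb  b
    4  abdccdbabaaac$c  c
    5  ac$cabdccdbabaa  a
    6  baaac$cabdccdba  a
    7  babaaac$cabdccd  d
    8  bdccdbabaaac$ca  a
    9  c$cabdccdbabaaa  a
   10  cabdccdbabaaac$  $
   11  ccdbabaaac$cabd  d
   12  cdbabaaac$cabdc  c
   13  dbabaaac$cabdcc  c
   14  dccdbabaaac$cab  b

cbabcaadaa$dccb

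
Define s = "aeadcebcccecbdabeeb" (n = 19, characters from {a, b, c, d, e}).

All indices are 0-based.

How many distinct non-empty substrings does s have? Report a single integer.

173

rank | idx | suffix
   0 |  14 | abeeb
   1 |   2 | adcebcccecbdabeeb
   2 |   0 | aeadcebcccecbdabeeb
   3 |  18 | b
   4 |   6 | bcccecbdabeeb
   5 |  12 | bdabeeb
   6 |  15 | beeb
   7 |  11 | cbdabeeb
   8 |   7 | cccecbdabeeb
   9 |   8 | ccecbdabeeb
  10 |   4 | cebcccecbdabeeb
  11 |   9 | cecbdabeeb
  12 |  13 | dabeeb
  13 |   3 | dcebcccecbdabeeb
  14 |   1 | eadcebcccecbdabeeb
  15 |  17 | eb
  16 |   5 | ebcccecbdabeeb
  17 |  10 | ecbdabeeb
  18 |  16 | eeb

SA = [14, 2, 0, 18, 6, 12, 15, 11, 7, 8, 4, 9, 13, 3, 1, 17, 5, 10, 16]
rank  pair      lcp
   1  s[14:],s[2:]  1  'a'
   2  s[2:],s[0:]  1  'a'
   3  s[0:],s[18:]  0  ''
   4  s[18:],s[6:]  1  'b'
   5  s[6:],s[12:]  1  'b'
   6  s[12:],s[15:]  1  'b'
   7  s[15:],s[11:]  0  ''
   8  s[11:],s[7:]  1  'c'
   9  s[7:],s[8:]  2  'cc'
  10  s[8:],s[4:]  1  'c'
  11  s[4:],s[9:]  2  'ce'
  12  s[9:],s[13:]  0  ''
  13  s[13:],s[3:]  1  'd'
  14  s[3:],s[1:]  0  ''
  15  s[1:],s[17:]  1  'e'
  16  s[17:],s[5:]  2  'eb'
  17  s[5:],s[10:]  1  'e'
  18  s[10:],s[16:]  1  'e'

n(n+1)/2 = 19·20/2 = 190
Σ LCP = 0 + 1 + 1 + 0 + 1 + 1 + 1 + 0 + 1 + 2 + 1 + 2 + 0 + 1 + 0 + 1 + 2 + 1 + 1 = 17
distinct = 190 − 17 = 173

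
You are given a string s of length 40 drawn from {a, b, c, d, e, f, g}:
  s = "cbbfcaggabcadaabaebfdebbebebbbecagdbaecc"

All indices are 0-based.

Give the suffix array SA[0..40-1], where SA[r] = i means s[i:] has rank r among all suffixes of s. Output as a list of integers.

[13, 14, 8, 11, 16, 36, 32, 5, 15, 35, 27, 22, 28, 1, 9, 25, 23, 29, 2, 18, 39, 10, 31, 4, 0, 38, 12, 34, 20, 26, 21, 24, 17, 30, 37, 3, 19, 7, 33, 6]

sorted suffixes:
  #0 SA[0]=13  'aabaebfdebbebebbbecagdbaecc'
  #1 SA[1]=14  'abaebfdebbebebbbecagdbaecc'
  #2 SA[2]=8  'abcadaabaebfdebbebebbbecagdbaecc'
  #3 SA[3]=11  'adaabaebfdebbebebbbecagdbaecc'
  #4 SA[4]=16  'aebfdebbebebbbecagdbaecc'
  #5 SA[5]=36  'aecc'
  #6 SA[6]=32  'agdbaecc'
  #7 SA[7]=5  'aggabcadaabaebfdebbebebbbecagdbaecc'
  #8 SA[8]=15  'baebfdebbebebbbecagdbaecc'
  #9 SA[9]=35  'baecc'
  #10 SA[10]=27  'bbbecagdbaecc'
  #11 SA[11]=22  'bbebebbbecagdbaecc'
  #12 SA[12]=28  'bbecagdbaecc'
  #13 SA[13]=1  'bbfcaggabcadaabaebfdebbebebbbecagdbaecc'
  #14 SA[14]=9  'bcadaabaebfdebbebebbbecagdbaecc'
  #15 SA[15]=25  'bebbbecagdbaecc'
  #16 SA[16]=23  'bebebbbecagdbaecc'
  #17 SA[17]=29  'becagdbaecc'
  #18 SA[18]=2  'bfcaggabcadaabaebfdebbebebbbecagdbaecc'
  #19 SA[19]=18  'bfdebbebebbbecagdbaecc'
  #20 SA[20]=39  'c'
  #21 SA[21]=10  'cadaabaebfdebbebebbbecagdbaecc'
  #22 SA[22]=31  'cagdbaecc'
  #23 SA[23]=4  'caggabcadaabaebfdebbebebbbecagdbaecc'
  #24 SA[24]=0  'cbbfcaggabcadaabaebfdebbebebbbecagdbaecc'
  #25 SA[25]=38  'cc'
  #26 SA[26]=12  'daabaebfdebbebebbbecagdbaecc'
  #27 SA[27]=34  'dbaecc'
  #28 SA[28]=20  'debbebebbbecagdbaecc'
  #29 SA[29]=26  'ebbbecagdbaecc'
  #30 SA[30]=21  'ebbebebbbecagdbaecc'
  #31 SA[31]=24  'ebebbbecagdbaecc'
  #32 SA[32]=17  'ebfdebbebebbbecagdbaecc'
  #33 SA[33]=30  'ecagdbaecc'
  #34 SA[34]=37  'ecc'
  #35 SA[35]=3  'fcaggabcadaabaebfdebbebebbbecagdbaecc'
  #36 SA[36]=19  'fdebbebebbbecagdbaecc'
  #37 SA[37]=7  'gabcadaabaebfdebbebebbbecagdbaecc'
  #38 SA[38]=33  'gdbaecc'
  #39 SA[39]=6  'ggabcadaabaebfdebbebebbbecagdbaecc'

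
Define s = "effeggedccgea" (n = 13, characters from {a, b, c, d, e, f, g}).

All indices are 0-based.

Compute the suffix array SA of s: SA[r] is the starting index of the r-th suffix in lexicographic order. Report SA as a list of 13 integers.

rank→(start, suffix):
  0 → (12, 'a')
  1 → (8, 'ccgea')
  2 → (9, 'cgea')
  3 → (7, 'dccgea')
  4 → (11, 'ea')
  5 → (6, 'edccgea')
  6 → (0, 'effeggedccgea')
  7 → (3, 'eggedccgea')
  8 → (2, 'feggedccgea')
  9 → (1, 'ffeggedccgea')
  10 → (10, 'gea')
  11 → (5, 'gedccgea')
  12 → (4, 'ggedccgea')

[12, 8, 9, 7, 11, 6, 0, 3, 2, 1, 10, 5, 4]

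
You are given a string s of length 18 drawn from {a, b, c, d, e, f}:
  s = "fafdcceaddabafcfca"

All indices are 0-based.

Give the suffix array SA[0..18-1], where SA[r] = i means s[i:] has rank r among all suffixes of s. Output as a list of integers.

rank→(start, suffix):
  0 → (17, 'a')
  1 → (10, 'abafcfca')
  2 → (7, 'addabafcfca')
  3 → (12, 'afcfca')
  4 → (1, 'afdcceaddabafcfca')
  5 → (11, 'bafcfca')
  6 → (16, 'ca')
  7 → (4, 'cceaddabafcfca')
  8 → (5, 'ceaddabafcfca')
  9 → (14, 'cfca')
  10 → (9, 'dabafcfca')
  11 → (3, 'dcceaddabafcfca')
  12 → (8, 'ddabafcfca')
  13 → (6, 'eaddabafcfca')
  14 → (0, 'fafdcceaddabafcfca')
  15 → (15, 'fca')
  16 → (13, 'fcfca')
  17 → (2, 'fdcceaddabafcfca')

[17, 10, 7, 12, 1, 11, 16, 4, 5, 14, 9, 3, 8, 6, 0, 15, 13, 2]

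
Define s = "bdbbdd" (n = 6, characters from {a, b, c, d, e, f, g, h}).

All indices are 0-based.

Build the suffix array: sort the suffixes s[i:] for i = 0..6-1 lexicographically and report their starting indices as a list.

[2, 0, 3, 5, 1, 4]

rank→(start, suffix):
  0 → (2, 'bbdd')
  1 → (0, 'bdbbdd')
  2 → (3, 'bdd')
  3 → (5, 'd')
  4 → (1, 'dbbdd')
  5 → (4, 'dd')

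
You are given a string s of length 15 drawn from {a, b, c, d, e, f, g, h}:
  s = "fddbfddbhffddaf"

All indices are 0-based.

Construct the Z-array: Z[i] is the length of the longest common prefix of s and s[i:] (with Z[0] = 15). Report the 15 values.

Z[0]=15
i=1: outside box; Z[1]=0
i=2: outside box; Z[2]=0
i=3: outside box; Z[3]=0
i=4: outside box; Z[4]=4 scan→box=[4,8)
i=5: min(r-i=3, Z[1]=0)=0; Z[5]=0
i=6: min(r-i=2, Z[2]=0)=0; Z[6]=0
i=7: min(r-i=1, Z[3]=0)=0; Z[7]=0
i=8: outside box; Z[8]=0
i=9: outside box; Z[9]=1 scan→box=[9,10)
i=10: outside box; Z[10]=3 scan→box=[10,13)
i=11: min(r-i=2, Z[1]=0)=0; Z[11]=0
i=12: min(r-i=1, Z[2]=0)=0; Z[12]=0
i=13: outside box; Z[13]=0
i=14: outside box; Z[14]=1 scan→box=[14,15)

[15, 0, 0, 0, 4, 0, 0, 0, 0, 1, 3, 0, 0, 0, 1]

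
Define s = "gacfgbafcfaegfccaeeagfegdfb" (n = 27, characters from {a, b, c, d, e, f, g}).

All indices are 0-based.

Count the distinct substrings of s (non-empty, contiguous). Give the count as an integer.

353

sorted suffixes:
  #0 SA[0]=1  'acfgbafcfaegfccaeeagfegdfb'
  #1 SA[1]=16  'aeeagfegdfb'
  #2 SA[2]=10  'aegfccaeeagfegdfb'
  #3 SA[3]=6  'afcfaegfccaeeagfegdfb'
  #4 SA[4]=19  'agfegdfb'
  #5 SA[5]=26  'b'
  #6 SA[6]=5  'bafcfaegfccaeeagfegdfb'
  #7 SA[7]=15  'caeeagfegdfb'
  #8 SA[8]=14  'ccaeeagfegdfb'
  #9 SA[9]=8  'cfaegfccaeeagfegdfb'
  #10 SA[10]=2  'cfgbafcfaegfccaeeagfegdfb'
  #11 SA[11]=24  'dfb'
  #12 SA[12]=18  'eagfegdfb'
  #13 SA[13]=17  'eeagfegdfb'
  #14 SA[14]=22  'egdfb'
  #15 SA[15]=11  'egfccaeeagfegdfb'
  #16 SA[16]=9  'faegfccaeeagfegdfb'
  #17 SA[17]=25  'fb'
  #18 SA[18]=13  'fccaeeagfegdfb'
  #19 SA[19]=7  'fcfaegfccaeeagfegdfb'
  #20 SA[20]=21  'fegdfb'
  #21 SA[21]=3  'fgbafcfaegfccaeeagfegdfb'
  #22 SA[22]=0  'gacfgbafcfaegfccaeeagfegdfb'
  #23 SA[23]=4  'gbafcfaegfccaeeagfegdfb'
  #24 SA[24]=23  'gdfb'
  #25 SA[25]=12  'gfccaeeagfegdfb'
  #26 SA[26]=20  'gfegdfb'

SA = [1, 16, 10, 6, 19, 26, 5, 15, 14, 8, 2, 24, 18, 17, 22, 11, 9, 25, 13, 7, 21, 3, 0, 4, 23, 12, 20]
i: (SA[i-1],SA[i]) lcp shared
  1: (1,16) 1 'a'
  2: (16,10) 2 'ae'
  3: (10,6) 1 'a'
  4: (6,19) 1 'a'
  5: (19,26) 0 ''
  6: (26,5) 1 'b'
  7: (5,15) 0 ''
  8: (15,14) 1 'c'
  9: (14,8) 1 'c'
  10: (8,2) 2 'cf'
  11: (2,24) 0 ''
  12: (24,18) 0 ''
  13: (18,17) 1 'e'
  14: (17,22) 1 'e'
  15: (22,11) 2 'eg'
  16: (11,9) 0 ''
  17: (9,25) 1 'f'
  18: (25,13) 1 'f'
  19: (13,7) 2 'fc'
  20: (7,21) 1 'f'
  21: (21,3) 1 'f'
  22: (3,0) 0 ''
  23: (0,4) 1 'g'
  24: (4,23) 1 'g'
  25: (23,12) 1 'g'
  26: (12,20) 2 'gf'

n(n+1)/2 = 27·28/2 = 378
Σ LCP = 0 + 1 + 2 + 1 + 1 + 0 + 1 + 0 + 1 + 1 + 2 + 0 + 0 + 1 + 1 + 2 + 0 + 1 + 1 + 2 + 1 + 1 + 0 + 1 + 1 + 1 + 2 = 25
distinct = 378 − 25 = 353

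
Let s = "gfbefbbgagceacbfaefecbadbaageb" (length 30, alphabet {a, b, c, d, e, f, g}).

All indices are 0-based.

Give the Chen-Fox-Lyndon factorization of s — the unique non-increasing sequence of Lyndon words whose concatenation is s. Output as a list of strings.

emit factor 1: 'g' (i=0, period=1)
emit factor 2: 'f' (i=1, period=1)
emit factor 3: 'bef' (i=2, period=3)
emit factor 4: 'bbg' (i=5, period=3)
emit factor 5: 'agce' (i=8, period=4)
emit factor 6: 'acbfaefecbadb' (i=12, period=13)
emit factor 7: 'aageb' (i=25, period=5)

["g", "f", "bef", "bbg", "agce", "acbfaefecbadb", "aageb"]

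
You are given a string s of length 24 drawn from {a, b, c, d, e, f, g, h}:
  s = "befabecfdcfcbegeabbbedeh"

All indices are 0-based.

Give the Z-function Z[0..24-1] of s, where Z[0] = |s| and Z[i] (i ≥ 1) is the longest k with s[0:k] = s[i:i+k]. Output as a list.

Z[0]=24
i=1: outside box; Z[1]=0
i=2: outside box; Z[2]=0
i=3: outside box; Z[3]=0
i=4: outside box; Z[4]=2 extend→box=[4,6)
i=5: min(r-i=1, Z[1]=0)=0; Z[5]=0
i=6: outside box; Z[6]=0
i=7: outside box; Z[7]=0
i=8: outside box; Z[8]=0
i=9: outside box; Z[9]=0
i=10: outside box; Z[10]=0
i=11: outside box; Z[11]=0
i=12: outside box; Z[12]=2 extend→box=[12,14)
i=13: min(r-i=1, Z[1]=0)=0; Z[13]=0
i=14: outside box; Z[14]=0
i=15: outside box; Z[15]=0
i=16: outside box; Z[16]=0
i=17: outside box; Z[17]=1 extend→box=[17,18)
i=18: outside box; Z[18]=1 extend→box=[18,19)
i=19: outside box; Z[19]=2 extend→box=[19,21)
i=20: min(r-i=1, Z[1]=0)=0; Z[20]=0
i=21: outside box; Z[21]=0
i=22: outside box; Z[22]=0
i=23: outside box; Z[23]=0

[24, 0, 0, 0, 2, 0, 0, 0, 0, 0, 0, 0, 2, 0, 0, 0, 0, 1, 1, 2, 0, 0, 0, 0]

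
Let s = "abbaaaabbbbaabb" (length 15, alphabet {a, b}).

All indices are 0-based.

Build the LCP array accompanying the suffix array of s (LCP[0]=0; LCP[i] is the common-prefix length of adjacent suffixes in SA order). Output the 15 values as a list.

[0, 3, 2, 4, 1, 3, 3, 0, 1, 3, 1, 2, 4, 2, 3]

sorted suffixes:
  #0 SA[0]=3  'aaaabbbbaabb'
  #1 SA[1]=4  'aaabbbbaabb'
  #2 SA[2]=11  'aabb'
  #3 SA[3]=5  'aabbbbaabb'
  #4 SA[4]=12  'abb'
  #5 SA[5]=0  'abbaaaabbbbaabb'
  #6 SA[6]=6  'abbbbaabb'
  #7 SA[7]=14  'b'
  #8 SA[8]=2  'baaaabbbbaabb'
  #9 SA[9]=10  'baabb'
  #10 SA[10]=13  'bb'
  #11 SA[11]=1  'bbaaaabbbbaabb'
  #12 SA[12]=9  'bbaabb'
  #13 SA[13]=8  'bbbaabb'
  #14 SA[14]=7  'bbbbaabb'

SA = [3, 4, 11, 5, 12, 0, 6, 14, 2, 10, 13, 1, 9, 8, 7]
[i] adj suffixes → lcp
  [1] 3/4 → 3 ('aaa')
  [2] 4/11 → 2 ('aa')
  [3] 11/5 → 4 ('aabb')
  [4] 5/12 → 1 ('a')
  [5] 12/0 → 3 ('abb')
  [6] 0/6 → 3 ('abb')
  [7] 6/14 → 0 ('')
  [8] 14/2 → 1 ('b')
  [9] 2/10 → 3 ('baa')
  [10] 10/13 → 1 ('b')
  [11] 13/1 → 2 ('bb')
  [12] 1/9 → 4 ('bbaa')
  [13] 9/8 → 2 ('bb')
  [14] 8/7 → 3 ('bbb')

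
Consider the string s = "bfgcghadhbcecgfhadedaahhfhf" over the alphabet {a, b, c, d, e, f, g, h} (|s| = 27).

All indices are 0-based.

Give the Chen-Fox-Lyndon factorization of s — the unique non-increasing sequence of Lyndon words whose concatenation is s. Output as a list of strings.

["bfgcgh", "adhbcecgfh", "aded", "aahhfhf"]

emit factor 1: 'bfgcgh' (i=0, period=6)
emit factor 2: 'adhbcecgfh' (i=6, period=10)
emit factor 3: 'aded' (i=16, period=4)
emit factor 4: 'aahhfhf' (i=20, period=7)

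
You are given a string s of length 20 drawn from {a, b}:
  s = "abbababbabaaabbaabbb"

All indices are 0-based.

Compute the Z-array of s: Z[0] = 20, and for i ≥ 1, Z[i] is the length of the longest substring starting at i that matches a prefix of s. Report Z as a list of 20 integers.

[20, 0, 0, 2, 0, 6, 0, 0, 2, 0, 1, 1, 4, 0, 0, 1, 3, 0, 0, 0]

Z[0]=20
i=1: outside box; Z[1]=0
i=2: outside box; Z[2]=0
i=3: outside box; Z[3]=2 extend→box=[3,5)
i=4: min(r-i=1, Z[1]=0)=0; Z[4]=0
i=5: outside box; Z[5]=6 extend→box=[5,11)
i=6: min(r-i=5, Z[1]=0)=0; Z[6]=0
i=7: min(r-i=4, Z[2]=0)=0; Z[7]=0
i=8: min(r-i=3, Z[3]=2)=2; Z[8]=2
i=9: min(r-i=2, Z[4]=0)=0; Z[9]=0
i=10: min(r-i=1, Z[5]=6)=1; Z[10]=1
i=11: outside box; Z[11]=1 extend→box=[11,12)
i=12: outside box; Z[12]=4 extend→box=[12,16)
i=13: min(r-i=3, Z[1]=0)=0; Z[13]=0
i=14: min(r-i=2, Z[2]=0)=0; Z[14]=0
i=15: min(r-i=1, Z[3]=2)=1; Z[15]=1
i=16: outside box; Z[16]=3 extend→box=[16,19)
i=17: min(r-i=2, Z[1]=0)=0; Z[17]=0
i=18: min(r-i=1, Z[2]=0)=0; Z[18]=0
i=19: outside box; Z[19]=0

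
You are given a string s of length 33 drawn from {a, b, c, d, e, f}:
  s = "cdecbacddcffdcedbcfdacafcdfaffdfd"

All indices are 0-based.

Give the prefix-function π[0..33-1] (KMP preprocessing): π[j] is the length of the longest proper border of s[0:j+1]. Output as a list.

[0, 0, 0, 1, 0, 0, 1, 2, 0, 1, 0, 0, 0, 1, 0, 0, 0, 1, 0, 0, 0, 1, 0, 0, 1, 2, 0, 0, 0, 0, 0, 0, 0]

π[0] = 0
j=1 s[j]='d': π[1]=0 (border '')
j=2 s[j]='e': π[2]=0 (border '')
j=3 s[j]='c': π[3]=1 (border 'c')
j=4 s[j]='b': k: 1→0; π[4]=0 (border '')
j=5 s[j]='a': π[5]=0 (border '')
j=6 s[j]='c': π[6]=1 (border 'c')
j=7 s[j]='d': π[7]=2 (border 'cd')
j=8 s[j]='d': k: 2→0; π[8]=0 (border '')
j=9 s[j]='c': π[9]=1 (border 'c')
j=10 s[j]='f': k: 1→0; π[10]=0 (border '')
j=11 s[j]='f': π[11]=0 (border '')
j=12 s[j]='d': π[12]=0 (border '')
j=13 s[j]='c': π[13]=1 (border 'c')
j=14 s[j]='e': k: 1→0; π[14]=0 (border '')
j=15 s[j]='d': π[15]=0 (border '')
j=16 s[j]='b': π[16]=0 (border '')
j=17 s[j]='c': π[17]=1 (border 'c')
j=18 s[j]='f': k: 1→0; π[18]=0 (border '')
j=19 s[j]='d': π[19]=0 (border '')
j=20 s[j]='a': π[20]=0 (border '')
j=21 s[j]='c': π[21]=1 (border 'c')
j=22 s[j]='a': k: 1→0; π[22]=0 (border '')
j=23 s[j]='f': π[23]=0 (border '')
j=24 s[j]='c': π[24]=1 (border 'c')
j=25 s[j]='d': π[25]=2 (border 'cd')
j=26 s[j]='f': k: 2→0; π[26]=0 (border '')
j=27 s[j]='a': π[27]=0 (border '')
j=28 s[j]='f': π[28]=0 (border '')
j=29 s[j]='f': π[29]=0 (border '')
j=30 s[j]='d': π[30]=0 (border '')
j=31 s[j]='f': π[31]=0 (border '')
j=32 s[j]='d': π[32]=0 (border '')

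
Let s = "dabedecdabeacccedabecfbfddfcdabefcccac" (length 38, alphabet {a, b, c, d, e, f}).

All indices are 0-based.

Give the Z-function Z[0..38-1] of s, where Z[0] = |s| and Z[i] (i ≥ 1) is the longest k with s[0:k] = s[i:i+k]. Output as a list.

Z[0]=38
i=1: i≥r, start 0; Z[1]=0
i=2: i≥r, start 0; Z[2]=0
i=3: i≥r, start 0; Z[3]=0
i=4: i≥r, start 0; Z[4]=1 scan→box=[4,5)
i=5: i≥r, start 0; Z[5]=0
i=6: i≥r, start 0; Z[6]=0
i=7: i≥r, start 0; Z[7]=4 scan→box=[7,11)
i=8: min(r-i=3, Z[1]=0)=0; Z[8]=0
i=9: min(r-i=2, Z[2]=0)=0; Z[9]=0
i=10: min(r-i=1, Z[3]=0)=0; Z[10]=0
i=11: i≥r, start 0; Z[11]=0
i=12: i≥r, start 0; Z[12]=0
i=13: i≥r, start 0; Z[13]=0
i=14: i≥r, start 0; Z[14]=0
i=15: i≥r, start 0; Z[15]=0
i=16: i≥r, start 0; Z[16]=4 scan→box=[16,20)
i=17: min(r-i=3, Z[1]=0)=0; Z[17]=0
i=18: min(r-i=2, Z[2]=0)=0; Z[18]=0
i=19: min(r-i=1, Z[3]=0)=0; Z[19]=0
i=20: i≥r, start 0; Z[20]=0
i=21: i≥r, start 0; Z[21]=0
i=22: i≥r, start 0; Z[22]=0
i=23: i≥r, start 0; Z[23]=0
i=24: i≥r, start 0; Z[24]=1 scan→box=[24,25)
i=25: i≥r, start 0; Z[25]=1 scan→box=[25,26)
i=26: i≥r, start 0; Z[26]=0
i=27: i≥r, start 0; Z[27]=0
i=28: i≥r, start 0; Z[28]=4 scan→box=[28,32)
i=29: min(r-i=3, Z[1]=0)=0; Z[29]=0
i=30: min(r-i=2, Z[2]=0)=0; Z[30]=0
i=31: min(r-i=1, Z[3]=0)=0; Z[31]=0
i=32: i≥r, start 0; Z[32]=0
i=33: i≥r, start 0; Z[33]=0
i=34: i≥r, start 0; Z[34]=0
i=35: i≥r, start 0; Z[35]=0
i=36: i≥r, start 0; Z[36]=0
i=37: i≥r, start 0; Z[37]=0

[38, 0, 0, 0, 1, 0, 0, 4, 0, 0, 0, 0, 0, 0, 0, 0, 4, 0, 0, 0, 0, 0, 0, 0, 1, 1, 0, 0, 4, 0, 0, 0, 0, 0, 0, 0, 0, 0]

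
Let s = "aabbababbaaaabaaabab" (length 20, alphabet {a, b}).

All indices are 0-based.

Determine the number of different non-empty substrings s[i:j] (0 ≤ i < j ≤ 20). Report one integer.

rank | idx | suffix
   0 |   9 | aaaabaaabab
   1 |  10 | aaabaaabab
   2 |  14 | aaabab
   3 |  11 | aabaaabab
   4 |  15 | aabab
   5 |   0 | aabbababbaaaabaaabab
   6 |  18 | ab
   7 |  12 | abaaabab
   8 |  16 | abab
   9 |   4 | ababbaaaabaaabab
  10 |   6 | abbaaaabaaabab
  11 |   1 | abbababbaaaabaaabab
  12 |  19 | b
  13 |   8 | baaaabaaabab
  14 |  13 | baaabab
  15 |  17 | bab
  16 |   3 | bababbaaaabaaabab
  17 |   5 | babbaaaabaaabab
  18 |   7 | bbaaaabaaabab
  19 |   2 | bbababbaaaabaaabab

SA = [9, 10, 14, 11, 15, 0, 18, 12, 16, 4, 6, 1, 19, 8, 13, 17, 3, 5, 7, 2]
[i] adj suffixes → lcp
  [1] 9/10 → 3 ('aaa')
  [2] 10/14 → 5 ('aaaba')
  [3] 14/11 → 2 ('aa')
  [4] 11/15 → 4 ('aaba')
  [5] 15/0 → 3 ('aab')
  [6] 0/18 → 1 ('a')
  [7] 18/12 → 2 ('ab')
  [8] 12/16 → 3 ('aba')
  [9] 16/4 → 4 ('abab')
  [10] 4/6 → 2 ('ab')
  [11] 6/1 → 4 ('abba')
  [12] 1/19 → 0 ('')
  [13] 19/8 → 1 ('b')
  [14] 8/13 → 4 ('baaa')
  [15] 13/17 → 2 ('ba')
  [16] 17/3 → 3 ('bab')
  [17] 3/5 → 3 ('bab')
  [18] 5/7 → 1 ('b')
  [19] 7/2 → 3 ('bba')

n(n+1)/2 = 20·21/2 = 210
Σ LCP = 0 + 3 + 5 + 2 + 4 + 3 + 1 + 2 + 3 + 4 + 2 + 4 + 0 + 1 + 4 + 2 + 3 + 3 + 1 + 3 = 50
distinct = 210 − 50 = 160

160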